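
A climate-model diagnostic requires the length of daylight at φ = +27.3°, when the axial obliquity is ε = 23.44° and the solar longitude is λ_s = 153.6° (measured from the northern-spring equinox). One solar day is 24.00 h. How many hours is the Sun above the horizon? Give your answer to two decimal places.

Solar declination: sin δ = sin ε · sin λ_s = sin 23.44° × sin 153.6° = 0.17687, so δ = +10.188°.
cos H₀ = −tan φ · tan δ = −tan(+27.3°) × tan(+10.188°) = -0.0928, so H₀ = 1.6637 rad = 95.32°.
Daylight = 2H₀/(2π) × 24.00 h = (1.6637/π) × 24.00 = 12.71 h.

12.71 h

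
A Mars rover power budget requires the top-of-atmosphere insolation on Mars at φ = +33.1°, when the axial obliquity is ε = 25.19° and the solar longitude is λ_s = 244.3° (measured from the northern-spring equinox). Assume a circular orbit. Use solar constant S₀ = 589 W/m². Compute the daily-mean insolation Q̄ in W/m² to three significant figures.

Q̄ ≈ 88.7 W/m²

Solar declination: sin δ = sin ε · sin λ_s = sin 25.19° × sin 244.3° = -0.38352, so δ = -22.552°.
cos H₀ = −tan(+33.1°) tan(-22.552°) = 0.2707, H₀ = 1.2967 rad.
Bracket: H₀ sin φ sin δ + cos φ cos δ sin H₀ = 1.2967×0.54610×-0.38352 + 0.83772×0.92353×0.96266 = -0.271581 + 0.744771 = 0.473190.
Q̄ = (S₀/π) × [bracket] = (589/π) × 0.473190 = 88.72 W/m².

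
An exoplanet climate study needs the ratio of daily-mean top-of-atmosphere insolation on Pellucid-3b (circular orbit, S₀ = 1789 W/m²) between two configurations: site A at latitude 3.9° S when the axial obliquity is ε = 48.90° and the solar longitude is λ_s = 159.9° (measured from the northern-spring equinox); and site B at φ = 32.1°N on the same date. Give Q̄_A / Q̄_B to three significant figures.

— Configuration A (φ=-3.9°):
Solar declination: sin δ = sin ε · sin λ_s = sin 48.90° × sin 159.9° = 0.25897, so δ = +15.009°.
cos H₀ = −tan(-3.9°) tan(+15.009°) = 0.0183, H₀ = 1.5525 rad.
Bracket: H₀ sin φ sin δ + cos φ cos δ sin H₀ = 1.5525×-0.06802×0.25897 + 0.99768×0.96589×0.99983 = -0.027348 + 0.963485 = 0.936137.
Q̄ = (S₀/π) × [bracket] = (1789/π) × 0.936137 = 533.09 W/m².
— Configuration B (φ=+32.1°):
cos H₀ = −tan(+32.1°) tan(+15.009°) = -0.1682, H₀ = 1.7398 rad.
Bracket: H₀ sin φ sin δ + cos φ cos δ sin H₀ = 1.7398×0.53140×0.25897 + 0.84712×0.96589×0.98575 = 0.239425 + 0.806565 = 1.045990.
Q̄ = (S₀/π) × [bracket] = (1789/π) × 1.045990 = 595.65 W/m².
Ratio Q̄_A / Q̄_B = 533.09 / 595.65 = 0.8950.

Q̄_A / Q̄_B ≈ 0.895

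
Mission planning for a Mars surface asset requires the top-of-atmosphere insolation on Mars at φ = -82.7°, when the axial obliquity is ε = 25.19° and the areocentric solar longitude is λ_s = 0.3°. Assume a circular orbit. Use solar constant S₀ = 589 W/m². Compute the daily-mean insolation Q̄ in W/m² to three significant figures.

Q̄ ≈ 23.2 W/m²

sin δ = sin 25.19° × sin 0.3° = 0.00223, so δ = +0.128°.
cos H₀ = −tan(-82.7°) tan(+0.128°) = 0.0174, H₀ = 1.5534 rad.
Bracket: H₀ sin φ sin δ + cos φ cos δ sin H₀ = 1.5534×-0.99189×0.00223 + 0.12706×1.00000×0.99985 = -0.003436 + 0.127041 = 0.123605.
Q̄ = (S₀/π) × [bracket] = (589/π) × 0.123605 = 23.17 W/m².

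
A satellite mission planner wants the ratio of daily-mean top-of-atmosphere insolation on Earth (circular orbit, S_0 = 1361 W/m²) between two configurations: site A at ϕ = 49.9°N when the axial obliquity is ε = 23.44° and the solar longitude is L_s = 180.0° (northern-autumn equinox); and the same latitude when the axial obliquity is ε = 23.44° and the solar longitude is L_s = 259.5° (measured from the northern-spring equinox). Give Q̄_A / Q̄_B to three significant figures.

Q̄_A / Q̄_B ≈ 3.22

— Configuration A (ϕ=+49.9°):
Solar declination: sin δ = sin ε · sin L_s = sin 23.44° × sin 180.0° = 0.00000, so δ = +0.000°.
cos h₀ = −tan(+49.9°) tan(+0.000°) = -0.0000, h₀ = 1.5708 rad.
Bracket: h₀ sin ϕ sin δ + cos ϕ cos δ sin h₀ = 1.5708×0.76492×0.00000 + 0.64412×1.00000×1.00000 = 0.000000 + 0.644120 = 0.644120.
Q̄ = (S_0/π) × [bracket] = (1361/π) × 0.644120 = 279.05 W/m².
— Configuration B (ϕ=+49.9°):
Solar declination: sin δ = sin ε · sin L_s = sin 23.44° × sin 259.5° = -0.39113, so δ = -23.025°.
cos h₀ = −tan(+49.9°) tan(-23.025°) = 0.5047, h₀ = 1.0418 rad.
Bracket: h₀ sin ϕ sin δ + cos ϕ cos δ sin h₀ = 1.0418×0.76492×-0.39113 + 0.64412×0.92034×0.86330 = -0.311689 + 0.511772 = 0.200083.
Q̄ = (S_0/π) × [bracket] = (1361/π) × 0.200083 = 86.680 W/m².
Ratio Q̄_A / Q̄_B = 279.05 / 86.680 = 3.219.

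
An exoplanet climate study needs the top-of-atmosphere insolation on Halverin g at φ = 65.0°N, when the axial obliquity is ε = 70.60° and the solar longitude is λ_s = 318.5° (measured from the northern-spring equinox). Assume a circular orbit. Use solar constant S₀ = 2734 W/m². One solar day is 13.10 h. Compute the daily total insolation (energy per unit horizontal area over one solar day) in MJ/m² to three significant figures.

0.00 MJ/m²

Solar declination: sin δ = sin ε · sin λ_s = sin 70.60° × sin 318.5° = -0.62500, so δ = -38.682°.
cos H₀ = −tan(+65.0°) tan(-38.682°) = 1.7170 ≥ 1 ⇒ polar night, H₀ = 0 and Q̄ = 0.
Daily total = Q̄ × 13.10 h × 3600 s/h = 0.00 MJ/m².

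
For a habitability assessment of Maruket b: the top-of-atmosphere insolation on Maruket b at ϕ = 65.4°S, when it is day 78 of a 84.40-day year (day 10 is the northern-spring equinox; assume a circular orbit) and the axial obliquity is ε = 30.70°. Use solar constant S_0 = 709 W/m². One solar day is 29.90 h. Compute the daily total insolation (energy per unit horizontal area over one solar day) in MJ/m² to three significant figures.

33.3 MJ/m²

Solar longitude: L_s = 360° × (78 − 10)/84.40 = 290.047°.
sin δ = sin 30.70° × sin 290.047° = -0.47961, so δ = -28.660°.
cos h₀ = −tan(-65.4°) tan(-28.660°) = -1.1938 ≤ −1 ⇒ polar day, h₀ = π.
Bracket: h₀ sin ϕ sin δ + cos ϕ cos δ sin h₀ = 3.1416×-0.90924×-0.47961 + 0.41628×0.87748×0.00000 = 1.369991 + 0.000000 = 1.369991.
Q̄ = (S_0/π) × [bracket] = (709/π) × 1.369991 = 309.18 W/m².
Daily total = Q̄ × 29.90 h × 3600 s/h = 309.18 × 29.90 × 3600 / 10⁶ = 33.28 MJ/m².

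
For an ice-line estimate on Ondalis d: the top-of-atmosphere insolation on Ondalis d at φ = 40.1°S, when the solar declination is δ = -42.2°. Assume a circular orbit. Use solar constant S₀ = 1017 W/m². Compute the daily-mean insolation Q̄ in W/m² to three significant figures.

Q̄ ≈ 460 W/m²

cos H₀ = −tan(-40.1°) tan(-42.200°) = -0.7635, H₀ = 2.4396 rad.
Bracket: H₀ sin φ sin δ + cos φ cos δ sin H₀ = 2.4396×-0.64412×-0.67172 + 0.76492×0.74080×0.64575 = 1.055538 + 0.365916 = 1.421454.
Q̄ = (S₀/π) × [bracket] = (1017/π) × 1.421454 = 460.2 W/m².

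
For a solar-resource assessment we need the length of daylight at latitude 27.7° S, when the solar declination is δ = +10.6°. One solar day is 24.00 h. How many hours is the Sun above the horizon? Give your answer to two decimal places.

11.25 h

cos H₀ = −tan φ · tan δ = −tan(-27.7°) × tan(+10.600°) = 0.0983, so H₀ = 1.4724 rad = 84.36°.
Daylight = 2H₀/(2π) × 24.00 h = (1.4724/π) × 24.00 = 11.25 h.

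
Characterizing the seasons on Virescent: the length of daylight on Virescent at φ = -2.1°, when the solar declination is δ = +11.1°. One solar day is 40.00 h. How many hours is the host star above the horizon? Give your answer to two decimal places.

19.91 h

cos H₀ = −tan φ · tan δ = −tan(-2.1°) × tan(+11.100°) = 0.0072, so H₀ = 1.5636 rad = 89.59°.
Daylight = 2H₀/(2π) × 40.00 h = (1.5636/π) × 40.00 = 19.91 h.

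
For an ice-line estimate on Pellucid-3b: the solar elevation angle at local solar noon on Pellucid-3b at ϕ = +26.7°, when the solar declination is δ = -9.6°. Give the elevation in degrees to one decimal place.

53.7°

At local noon the hour angle is zero, so the zenith angle equals |ϕ − δ| = |+26.7° − (-9.600°)| = 36.300°.
Elevation = 90° − 36.300° = 53.7°.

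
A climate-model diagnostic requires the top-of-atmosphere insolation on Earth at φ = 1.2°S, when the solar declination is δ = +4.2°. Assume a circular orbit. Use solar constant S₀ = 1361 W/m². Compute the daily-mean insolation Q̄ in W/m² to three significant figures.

Q̄ ≈ 431 W/m²

cos H₀ = −tan(-1.2°) tan(+4.200°) = 0.0015, H₀ = 1.5693 rad.
Bracket: H₀ sin φ sin δ + cos φ cos δ sin H₀ = 1.5693×-0.02094×0.07324 + 0.99978×0.99731×1.00000 = -0.002407 + 0.997091 = 0.994684.
Q̄ = (S₀/π) × [bracket] = (1361/π) × 0.994684 = 430.9 W/m².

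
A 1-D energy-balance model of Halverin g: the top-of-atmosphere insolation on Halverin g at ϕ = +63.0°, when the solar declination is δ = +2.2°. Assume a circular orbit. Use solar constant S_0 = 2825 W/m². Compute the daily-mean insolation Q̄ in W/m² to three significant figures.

cos h₀ = −tan(+63.0°) tan(+2.200°) = -0.0754, h₀ = 1.6463 rad.
Bracket: h₀ sin ϕ sin δ + cos ϕ cos δ sin h₀ = 1.6463×0.89101×0.03839 + 0.45399×0.99926×0.99715 = 0.056313 + 0.452361 = 0.508674.
Q̄ = (S_0/π) × [bracket] = (2825/π) × 0.508674 = 457.4 W/m².

Q̄ ≈ 457 W/m²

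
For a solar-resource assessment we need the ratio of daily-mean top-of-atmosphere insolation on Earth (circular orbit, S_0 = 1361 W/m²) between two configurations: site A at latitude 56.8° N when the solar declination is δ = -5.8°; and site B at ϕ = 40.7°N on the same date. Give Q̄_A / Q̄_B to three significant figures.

Q̄_A / Q̄_B ≈ 0.640

— Configuration A (ϕ=+56.8°):
cos h₀ = −tan(+56.8°) tan(-5.800°) = 0.1552, h₀ = 1.4149 rad.
Bracket: h₀ sin ϕ sin δ + cos ϕ cos δ sin h₀ = 1.4149×0.83676×-0.10106 + 0.54756×0.99488×0.98788 = -0.119648 + 0.538154 = 0.418506.
Q̄ = (S_0/π) × [bracket] = (1361/π) × 0.418506 = 181.31 W/m².
— Configuration B (ϕ=+40.7°):
cos h₀ = −tan(+40.7°) tan(-5.800°) = 0.0874, h₀ = 1.4833 rad.
Bracket: h₀ sin ϕ sin δ + cos ϕ cos δ sin h₀ = 1.4833×0.65210×-0.10106 + 0.75813×0.99488×0.99618 = -0.097751 + 0.751367 = 0.653616.
Q̄ = (S_0/π) × [bracket] = (1361/π) × 0.653616 = 283.16 W/m².
Ratio Q̄_A / Q̄_B = 181.31 / 283.16 = 0.6403.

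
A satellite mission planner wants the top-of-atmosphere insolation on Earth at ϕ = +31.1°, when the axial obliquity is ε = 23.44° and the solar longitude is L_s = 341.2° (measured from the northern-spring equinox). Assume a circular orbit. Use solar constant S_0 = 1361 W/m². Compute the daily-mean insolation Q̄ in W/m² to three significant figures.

Solar declination: sin δ = sin ε · sin L_s = sin 23.44° × sin 341.2° = -0.12819, so δ = -7.365°.
cos h₀ = −tan(+31.1°) tan(-7.365°) = 0.0780, h₀ = 1.4927 rad.
Bracket: h₀ sin ϕ sin δ + cos ϕ cos δ sin h₀ = 1.4927×0.51653×-0.12819 + 0.85627×0.99175×0.99696 = -0.098838 + 0.846624 = 0.747786.
Q̄ = (S_0/π) × [bracket] = (1361/π) × 0.747786 = 324.0 W/m².

Q̄ ≈ 324 W/m²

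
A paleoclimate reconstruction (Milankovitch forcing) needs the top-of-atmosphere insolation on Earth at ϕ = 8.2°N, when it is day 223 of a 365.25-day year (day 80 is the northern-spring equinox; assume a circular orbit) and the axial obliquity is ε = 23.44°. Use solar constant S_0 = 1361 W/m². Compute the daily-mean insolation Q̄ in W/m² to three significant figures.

Solar longitude: L_s = 360° × (223 − 80)/365.25 = 140.945°.
sin δ = sin 23.44° × sin 140.945° = 0.25064, so δ = +14.515°.
cos h₀ = −tan(+8.2°) tan(+14.515°) = -0.0373, h₀ = 1.6081 rad.
Bracket: h₀ sin ϕ sin δ + cos ϕ cos δ sin h₀ = 1.6081×0.14263×0.25064 + 0.98978×0.96808×0.99930 = 0.057488 + 0.957515 = 1.015003.
Q̄ = (S_0/π) × [bracket] = (1361/π) × 1.015003 = 439.7 W/m².

Q̄ ≈ 440 W/m²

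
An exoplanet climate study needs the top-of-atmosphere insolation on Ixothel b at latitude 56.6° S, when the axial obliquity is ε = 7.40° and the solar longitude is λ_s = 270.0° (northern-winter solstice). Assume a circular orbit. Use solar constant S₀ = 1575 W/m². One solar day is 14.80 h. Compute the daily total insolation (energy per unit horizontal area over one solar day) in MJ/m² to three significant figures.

19.4 MJ/m²

Solar declination: sin δ = sin ε · sin λ_s = sin 7.40° × sin 270.0° = -0.12880, so δ = -7.400°.
cos H₀ = −tan(-56.6°) tan(-7.400°) = -0.1970, H₀ = 1.7691 rad.
Bracket: H₀ sin φ sin δ + cos φ cos δ sin H₀ = 1.7691×-0.83485×-0.12880 + 0.55048×0.99167×0.98041 = 0.190229 + 0.535200 = 0.725429.
Q̄ = (S₀/π) × [bracket] = (1575/π) × 0.725429 = 363.69 W/m².
Daily total = Q̄ × 14.80 h × 3600 s/h = 363.69 × 14.80 × 3600 / 10⁶ = 19.38 MJ/m².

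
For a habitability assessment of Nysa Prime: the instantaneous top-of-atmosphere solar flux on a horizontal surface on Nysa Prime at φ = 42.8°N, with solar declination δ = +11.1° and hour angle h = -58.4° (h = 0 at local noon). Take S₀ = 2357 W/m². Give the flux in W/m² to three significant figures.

1.20e+03 W/m²

cos θ_z = sin φ sin δ + cos φ cos δ cos h = 0.130807 + 0.377272 = 0.508079.
Flux = S₀ · cos θ_z = 2357 × 0.508079 = 1198 W/m².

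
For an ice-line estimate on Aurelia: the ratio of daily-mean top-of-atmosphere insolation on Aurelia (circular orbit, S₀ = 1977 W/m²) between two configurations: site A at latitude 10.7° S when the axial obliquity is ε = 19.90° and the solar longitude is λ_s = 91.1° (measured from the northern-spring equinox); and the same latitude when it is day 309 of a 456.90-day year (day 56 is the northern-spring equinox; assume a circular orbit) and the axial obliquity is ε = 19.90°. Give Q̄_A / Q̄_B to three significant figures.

Q̄_A / Q̄_B ≈ 0.819

— Configuration A (φ=-10.7°):
Solar declination: sin δ = sin ε · sin λ_s = sin 19.90° × sin 91.1° = 0.34032, so δ = +19.896°.
cos H₀ = −tan(-10.7°) tan(+19.896°) = 0.0684, H₀ = 1.5024 rad.
Bracket: H₀ sin φ sin δ + cos φ cos δ sin H₀ = 1.5024×-0.18567×0.34032 + 0.98261×0.94031×0.99766 = -0.094932 + 0.921796 = 0.826864.
Q̄ = (S₀/π) × [bracket] = (1977/π) × 0.826864 = 520.34 W/m².
— Configuration B (φ=-10.7°):
Solar longitude: λ_s = 360° × (309 − 56)/456.90 = 199.343°.
sin δ = sin 19.90° × sin 199.343° = -0.11274, so δ = -6.473°.
cos H₀ = −tan(-10.7°) tan(-6.473°) = -0.0214, H₀ = 1.5922 rad.
Bracket: H₀ sin φ sin δ + cos φ cos δ sin H₀ = 1.5922×-0.18567×-0.11274 + 0.98261×0.99362×0.99977 = 0.033329 + 0.976116 = 1.009445.
Q̄ = (S₀/π) × [bracket] = (1977/π) × 1.009445 = 635.24 W/m².
Ratio Q̄_A / Q̄_B = 520.34 / 635.24 = 0.8191.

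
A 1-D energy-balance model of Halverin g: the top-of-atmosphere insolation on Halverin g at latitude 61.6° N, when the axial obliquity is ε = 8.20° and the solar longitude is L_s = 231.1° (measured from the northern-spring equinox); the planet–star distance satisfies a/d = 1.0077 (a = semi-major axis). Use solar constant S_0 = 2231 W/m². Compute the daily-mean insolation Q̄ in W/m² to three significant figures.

Solar declination: sin δ = sin ε · sin L_s = sin 8.20° × sin 231.1° = -0.11100, so δ = -6.373°.
cos h₀ = −tan(+61.6°) tan(-6.373°) = 0.2066, h₀ = 1.3627 rad.
Bracket: h₀ sin ϕ sin δ + cos ϕ cos δ sin h₀ = 1.3627×0.87965×-0.11100 + 0.47562×0.99382×0.97843 = -0.133056 + 0.462485 = 0.329429.
Inverse-square distance factor (a/d)² = 1.0077² = 1.015459.
Q̄ = (S_0/π) × 1.015459 × [bracket] = (2231/π) × 1.015459 × 0.329429 = 237.6 W/m².

Q̄ ≈ 238 W/m²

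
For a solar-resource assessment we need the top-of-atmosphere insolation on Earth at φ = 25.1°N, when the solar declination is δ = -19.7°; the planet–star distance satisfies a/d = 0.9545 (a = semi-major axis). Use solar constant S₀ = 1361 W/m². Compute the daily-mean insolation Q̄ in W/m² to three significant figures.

Q̄ ≈ 253 W/m²

cos H₀ = −tan(+25.1°) tan(-19.700°) = 0.1677, H₀ = 1.4023 rad.
Bracket: H₀ sin φ sin δ + cos φ cos δ sin H₀ = 1.4023×0.42420×-0.33710 + 0.90557×0.94147×0.98583 = -0.200526 + 0.840486 = 0.639960.
Inverse-square distance factor (a/d)² = 0.9545² = 0.911070.
Q̄ = (S₀/π) × 0.911070 × [bracket] = (1361/π) × 0.911070 × 0.639960 = 252.6 W/m².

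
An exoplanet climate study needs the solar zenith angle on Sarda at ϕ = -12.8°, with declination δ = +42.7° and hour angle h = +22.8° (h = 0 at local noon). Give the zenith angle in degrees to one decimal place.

cos θ_z = sin ϕ sin δ + cos ϕ cos δ cos h = -0.150245 + 0.660655 = 0.510410.
θ_z = arccos(0.510410) = 59.3°.

θ_z = 59.3°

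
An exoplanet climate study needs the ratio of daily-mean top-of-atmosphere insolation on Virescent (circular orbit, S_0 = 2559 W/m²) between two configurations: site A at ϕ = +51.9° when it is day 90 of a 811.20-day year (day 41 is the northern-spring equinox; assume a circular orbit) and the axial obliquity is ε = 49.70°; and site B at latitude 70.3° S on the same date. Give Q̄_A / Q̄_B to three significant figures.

Q̄_A / Q̄_B ≈ 42.8

— Configuration A (ϕ=+51.9°):
Solar longitude: L_s = 360° × (90 − 41)/811.20 = 21.746°.
sin δ = sin 49.70° × sin 21.746° = 0.28256, so δ = +16.413°.
cos h₀ = −tan(+51.9°) tan(+16.413°) = -0.3757, h₀ = 1.9559 rad.
Bracket: h₀ sin ϕ sin δ + cos ϕ cos δ sin h₀ = 1.9559×0.78694×0.28256 + 0.61704×0.95925×0.92675 = 0.434910 + 0.548539 = 0.983449.
Q̄ = (S_0/π) × [bracket] = (2559/π) × 0.983449 = 801.07 W/m².
— Configuration B (ϕ=-70.3°):
cos h₀ = −tan(-70.3°) tan(+16.413°) = 0.8227, h₀ = 0.6047 rad.
Bracket: h₀ sin ϕ sin δ + cos ϕ cos δ sin h₀ = 0.6047×-0.94147×0.28256 + 0.33710×0.95925×0.56851 = -0.160863 + 0.183835 = 0.022972.
Q̄ = (S_0/π) × [bracket] = (2559/π) × 0.022972 = 18.712 W/m².
Ratio Q̄_A / Q̄_B = 801.07 / 18.712 = 42.81.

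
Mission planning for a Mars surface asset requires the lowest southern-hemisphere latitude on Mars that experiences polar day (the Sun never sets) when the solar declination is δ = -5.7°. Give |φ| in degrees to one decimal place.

|φ| = 84.3°

Polar day requires cos H₀ = −tan φ tan δ ≤ −1, i.e. tan φ tan δ ≥ 1.
The boundary is |tan φ| · |tan δ| = 1, so |φ| = 90° − |δ| = 90° − 5.7° = 84.3° in the southern hemisphere.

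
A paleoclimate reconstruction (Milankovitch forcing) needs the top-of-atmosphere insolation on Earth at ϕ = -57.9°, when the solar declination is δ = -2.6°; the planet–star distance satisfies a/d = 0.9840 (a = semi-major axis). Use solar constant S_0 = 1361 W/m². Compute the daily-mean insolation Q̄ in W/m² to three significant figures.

cos h₀ = −tan(-57.9°) tan(-2.600°) = -0.0724, h₀ = 1.6432 rad.
Bracket: h₀ sin ϕ sin δ + cos ϕ cos δ sin h₀ = 1.6432×-0.84712×-0.04536 + 0.53140×0.99897×0.99738 = 0.063141 + 0.529462 = 0.592603.
Inverse-square distance factor (a/d)² = 0.9840² = 0.968256.
Q̄ = (S_0/π) × 0.968256 × [bracket] = (1361/π) × 0.968256 × 0.592603 = 248.6 W/m².

Q̄ ≈ 249 W/m²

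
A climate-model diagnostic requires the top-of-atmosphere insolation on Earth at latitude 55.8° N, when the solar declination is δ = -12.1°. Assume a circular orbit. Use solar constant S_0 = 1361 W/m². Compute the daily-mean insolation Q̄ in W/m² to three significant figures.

cos h₀ = −tan(+55.8°) tan(-12.100°) = 0.3155, h₀ = 1.2499 rad.
Bracket: h₀ sin ϕ sin δ + cos ϕ cos δ sin h₀ = 1.2499×0.82708×-0.20962 + 0.56208×0.97778×0.94894 = -0.216698 + 0.521528 = 0.304830.
Q̄ = (S_0/π) × [bracket] = (1361/π) × 0.304830 = 132.1 W/m².

Q̄ ≈ 132 W/m²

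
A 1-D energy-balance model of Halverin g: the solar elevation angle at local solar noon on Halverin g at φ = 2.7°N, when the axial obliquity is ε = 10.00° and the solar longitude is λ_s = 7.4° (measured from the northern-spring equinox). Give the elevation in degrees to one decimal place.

88.6°

Solar declination: sin δ = sin ε · sin λ_s = sin 10.00° × sin 7.4° = 0.02237, so δ = +1.282°.
At local noon the hour angle is zero, so the zenith angle equals |φ − δ| = |+2.7° − (+1.282°)| = 1.418°.
Elevation = 90° − 1.418° = 88.6°.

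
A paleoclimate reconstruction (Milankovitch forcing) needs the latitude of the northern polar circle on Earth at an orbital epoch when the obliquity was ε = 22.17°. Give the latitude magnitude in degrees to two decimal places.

67.83°

The polar circle is the lowest latitude that experiences at least one full rotation of continuous daylight at the northern-summer solstice; it lies at |φ| = 90° − ε = 90° − 22.17° = 67.83°.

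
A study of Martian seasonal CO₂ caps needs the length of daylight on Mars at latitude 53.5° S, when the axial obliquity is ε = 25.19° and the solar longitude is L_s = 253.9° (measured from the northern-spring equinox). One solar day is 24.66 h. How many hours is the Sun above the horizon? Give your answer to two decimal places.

Solar declination: sin δ = sin ε · sin L_s = sin 25.19° × sin 253.9° = -0.40893, so δ = -24.138°.
cos h₀ = −tan ϕ · tan δ = −tan(-53.5°) × tan(-24.138°) = -0.6056, so h₀ = 2.2213 rad = 127.27°.
Daylight = 2h₀/(2π) × 24.66 h = (2.2213/π) × 24.66 = 17.44 h.

17.44 h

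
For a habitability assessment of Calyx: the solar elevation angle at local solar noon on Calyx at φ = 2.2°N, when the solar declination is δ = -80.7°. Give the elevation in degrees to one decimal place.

At local noon the hour angle is zero, so the zenith angle equals |φ − δ| = |+2.2° − (-80.700°)| = 82.900°.
Elevation = 90° − 82.900° = 7.1°.

7.1°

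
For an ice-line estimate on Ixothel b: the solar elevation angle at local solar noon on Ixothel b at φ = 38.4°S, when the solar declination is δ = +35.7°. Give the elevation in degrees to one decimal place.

At local noon the hour angle is zero, so the zenith angle equals |φ − δ| = |-38.4° − (+35.700°)| = 74.100°.
Elevation = 90° − 74.100° = 15.9°.

15.9°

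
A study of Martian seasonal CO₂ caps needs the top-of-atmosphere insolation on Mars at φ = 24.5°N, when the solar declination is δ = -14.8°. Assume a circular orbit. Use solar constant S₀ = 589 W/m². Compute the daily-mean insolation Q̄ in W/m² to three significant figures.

cos H₀ = −tan(+24.5°) tan(-14.800°) = 0.1204, H₀ = 1.4501 rad.
Bracket: H₀ sin φ sin δ + cos φ cos δ sin H₀ = 1.4501×0.41469×-0.25545 + 0.90996×0.96682×0.99272 = -0.153613 + 0.873363 = 0.719750.
Q̄ = (S₀/π) × [bracket] = (589/π) × 0.719750 = 134.9 W/m².

Q̄ ≈ 135 W/m²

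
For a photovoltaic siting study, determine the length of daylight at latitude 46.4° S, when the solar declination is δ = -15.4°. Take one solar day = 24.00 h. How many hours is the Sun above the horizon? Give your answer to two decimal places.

cos h₀ = −tan ϕ · tan δ = −tan(-46.4°) × tan(-15.400°) = -0.2892, so h₀ = 1.8642 rad = 106.81°.
Daylight = 2h₀/(2π) × 24.00 h = (1.8642/π) × 24.00 = 14.24 h.

14.24 h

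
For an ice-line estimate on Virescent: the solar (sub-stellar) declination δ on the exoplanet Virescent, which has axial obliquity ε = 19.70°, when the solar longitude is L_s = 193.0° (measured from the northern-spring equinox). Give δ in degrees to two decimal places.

δ = -4.35°

sin δ = sin ε · sin L_s = sin 19.70° × sin 193.0° = -0.075830.
δ = arcsin(-0.075830) = -4.35°.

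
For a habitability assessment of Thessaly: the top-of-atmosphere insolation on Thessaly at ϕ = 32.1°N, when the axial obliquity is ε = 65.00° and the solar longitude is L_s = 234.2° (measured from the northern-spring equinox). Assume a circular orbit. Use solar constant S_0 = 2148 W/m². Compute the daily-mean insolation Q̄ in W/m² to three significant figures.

Solar declination: sin δ = sin ε · sin L_s = sin 65.00° × sin 234.2° = -0.73507, so δ = -47.313°.
cos h₀ = −tan(+32.1°) tan(-47.313°) = 0.6801, h₀ = 0.8229 rad.
Bracket: h₀ sin ϕ sin δ + cos ϕ cos δ sin h₀ = 0.8229×0.53140×-0.73507 + 0.84712×0.67799×0.73310 = -0.321438 + 0.421048 = 0.099610.
Q̄ = (S_0/π) × [bracket] = (2148/π) × 0.099610 = 68.11 W/m².

Q̄ ≈ 68.1 W/m²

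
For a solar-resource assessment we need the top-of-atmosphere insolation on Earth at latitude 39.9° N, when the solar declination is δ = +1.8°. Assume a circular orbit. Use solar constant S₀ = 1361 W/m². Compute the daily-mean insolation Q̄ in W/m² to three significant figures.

Q̄ ≈ 346 W/m²

cos H₀ = −tan(+39.9°) tan(+1.800°) = -0.0263, H₀ = 1.5971 rad.
Bracket: H₀ sin φ sin δ + cos φ cos δ sin H₀ = 1.5971×0.64145×0.03141 + 0.76717×0.99951×0.99965 = 0.032178 + 0.766526 = 0.798704.
Q̄ = (S₀/π) × [bracket] = (1361/π) × 0.798704 = 346.0 W/m².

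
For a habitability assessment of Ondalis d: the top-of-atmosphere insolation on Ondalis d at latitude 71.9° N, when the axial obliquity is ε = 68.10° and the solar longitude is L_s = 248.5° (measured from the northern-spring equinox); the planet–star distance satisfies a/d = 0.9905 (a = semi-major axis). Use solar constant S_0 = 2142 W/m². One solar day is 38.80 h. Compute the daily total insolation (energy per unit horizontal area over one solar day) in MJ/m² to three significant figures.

0.00 MJ/m²

Solar declination: sin δ = sin ε · sin L_s = sin 68.10° × sin 248.5° = -0.86328, so δ = -59.686°.
cos h₀ = −tan(+71.9°) tan(-59.686°) = 5.2328 ≥ 1 ⇒ polar night, h₀ = 0 and Q̄ = 0.
Inverse-square distance factor (a/d)² = 0.9905² = 0.981090.
Daily total = Q̄ × 38.80 h × 3600 s/h = 0.00 MJ/m².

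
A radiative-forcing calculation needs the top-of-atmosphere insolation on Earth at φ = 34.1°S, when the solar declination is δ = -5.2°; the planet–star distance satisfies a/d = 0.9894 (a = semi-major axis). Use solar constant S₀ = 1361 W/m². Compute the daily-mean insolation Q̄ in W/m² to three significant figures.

cos H₀ = −tan(-34.1°) tan(-5.200°) = -0.0616, H₀ = 1.6325 rad.
Bracket: H₀ sin φ sin δ + cos φ cos δ sin H₀ = 1.6325×-0.56064×-0.09063 + 0.82806×0.99588×0.99810 = 0.082949 + 0.823082 = 0.906031.
Inverse-square distance factor (a/d)² = 0.9894² = 0.978912.
Q̄ = (S₀/π) × 0.978912 × [bracket] = (1361/π) × 0.978912 × 0.906031 = 384.2 W/m².

Q̄ ≈ 384 W/m²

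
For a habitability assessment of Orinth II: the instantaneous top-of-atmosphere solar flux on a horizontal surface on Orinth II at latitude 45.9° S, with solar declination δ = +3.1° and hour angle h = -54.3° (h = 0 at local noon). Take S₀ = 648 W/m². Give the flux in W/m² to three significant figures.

cos θ_z = sin φ sin δ + cos φ cos δ cos h = -0.038835 + 0.405500 = 0.366665.
Flux = S₀ · cos θ_z = 648 × 0.366665 = 237.6 W/m².

238 W/m²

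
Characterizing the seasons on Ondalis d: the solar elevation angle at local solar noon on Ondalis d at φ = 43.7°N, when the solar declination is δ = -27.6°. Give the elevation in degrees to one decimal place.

At local noon the hour angle is zero, so the zenith angle equals |φ − δ| = |+43.7° − (-27.600°)| = 71.300°.
Elevation = 90° − 71.300° = 18.7°.

18.7°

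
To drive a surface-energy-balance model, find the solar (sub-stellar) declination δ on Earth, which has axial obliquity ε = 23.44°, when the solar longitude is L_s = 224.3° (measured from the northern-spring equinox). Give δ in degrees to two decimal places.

δ = -16.13°

sin δ = sin ε · sin L_s = sin 23.44° × sin 224.3° = -0.277822.
δ = arcsin(-0.277822) = -16.13°.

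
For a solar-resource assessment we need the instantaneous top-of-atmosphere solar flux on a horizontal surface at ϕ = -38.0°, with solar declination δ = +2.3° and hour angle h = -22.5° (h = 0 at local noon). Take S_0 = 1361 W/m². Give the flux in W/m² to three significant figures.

cos θ_z = sin ϕ sin δ + cos ϕ cos δ cos h = -0.024708 + 0.727441 = 0.702733.
Flux = S_0 · cos θ_z = 1361 × 0.702733 = 956.4 W/m².

956 W/m²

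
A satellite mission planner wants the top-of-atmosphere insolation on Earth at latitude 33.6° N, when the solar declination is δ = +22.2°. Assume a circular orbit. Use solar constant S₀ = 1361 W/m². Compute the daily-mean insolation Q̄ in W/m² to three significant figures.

cos H₀ = −tan(+33.6°) tan(+22.200°) = -0.2711, H₀ = 1.8454 rad.
Bracket: H₀ sin φ sin δ + cos φ cos δ sin H₀ = 1.8454×0.55339×0.37784 + 0.83292×0.92587×0.96254 = 0.385860 + 0.742287 = 1.128147.
Q̄ = (S₀/π) × [bracket] = (1361/π) × 1.128147 = 488.7 W/m².

Q̄ ≈ 489 W/m²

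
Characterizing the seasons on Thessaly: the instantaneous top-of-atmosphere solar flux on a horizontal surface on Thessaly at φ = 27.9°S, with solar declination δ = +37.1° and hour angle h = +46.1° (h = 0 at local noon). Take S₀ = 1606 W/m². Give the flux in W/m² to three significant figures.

332 W/m²

cos θ_z = sin φ sin δ + cos φ cos δ cos h = -0.282259 + 0.488763 = 0.206504.
Flux = S₀ · cos θ_z = 1606 × 0.206504 = 331.6 W/m².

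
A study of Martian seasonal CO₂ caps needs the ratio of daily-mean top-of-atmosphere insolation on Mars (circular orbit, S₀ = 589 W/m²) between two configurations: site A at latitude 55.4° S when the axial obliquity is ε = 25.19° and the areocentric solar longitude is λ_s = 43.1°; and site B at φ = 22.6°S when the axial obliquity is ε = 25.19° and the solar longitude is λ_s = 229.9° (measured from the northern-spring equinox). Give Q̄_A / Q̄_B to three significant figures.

Q̄_A / Q̄_B ≈ 0.205

— Configuration A (φ=-55.4°):
sin δ = sin 25.19° × sin 43.1° = 0.29082, so δ = +16.907°.
cos H₀ = −tan(-55.4°) tan(+16.907°) = 0.4406, H₀ = 1.1145 rad.
Bracket: H₀ sin φ sin δ + cos φ cos δ sin H₀ = 1.1145×-0.82314×0.29082 + 0.56784×0.95678×0.89770 = -0.266795 + 0.487719 = 0.220924.
Q̄ = (S₀/π) × [bracket] = (589/π) × 0.220924 = 41.420 W/m².
— Configuration B (φ=-22.6°):
Solar declination: sin δ = sin ε · sin λ_s = sin 25.19° × sin 229.9° = -0.32557, so δ = -19.000°.
cos H₀ = −tan(-22.6°) tan(-19.000°) = -0.1433, H₀ = 1.7146 rad.
Bracket: H₀ sin φ sin δ + cos φ cos δ sin H₀ = 1.7146×-0.38430×-0.32557 + 0.92321×0.94552×0.98968 = 0.214525 + 0.863905 = 1.078430.
Q̄ = (S₀/π) × [bracket] = (589/π) × 1.078430 = 202.19 W/m².
Ratio Q̄_A / Q̄_B = 41.420 / 202.19 = 0.2049.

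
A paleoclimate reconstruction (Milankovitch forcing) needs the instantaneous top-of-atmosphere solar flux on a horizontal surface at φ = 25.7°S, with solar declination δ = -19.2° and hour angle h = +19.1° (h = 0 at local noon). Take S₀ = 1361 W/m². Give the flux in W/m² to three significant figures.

1.29e+03 W/m²

cos θ_z = sin φ sin δ + cos φ cos δ cos h = 0.142616 + 0.804110 = 0.946726.
Flux = S₀ · cos θ_z = 1361 × 0.946726 = 1288 W/m².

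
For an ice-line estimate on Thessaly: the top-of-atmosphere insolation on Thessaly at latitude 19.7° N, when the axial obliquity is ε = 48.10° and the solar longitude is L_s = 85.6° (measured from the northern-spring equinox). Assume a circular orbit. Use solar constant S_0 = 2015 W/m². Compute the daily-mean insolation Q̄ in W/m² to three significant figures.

Q̄ ≈ 689 W/m²

Solar declination: sin δ = sin ε · sin L_s = sin 48.10° × sin 85.6° = 0.74212, so δ = +47.912°.
cos h₀ = −tan(+19.7°) tan(+47.912°) = -0.3964, h₀ = 1.9784 rad.
Bracket: h₀ sin ϕ sin δ + cos ϕ cos δ sin h₀ = 1.9784×0.33710×0.74212 + 0.94147×0.67027×0.91806 = 0.494934 + 0.579332 = 1.074266.
Q̄ = (S_0/π) × [bracket] = (2015/π) × 1.074266 = 689.0 W/m².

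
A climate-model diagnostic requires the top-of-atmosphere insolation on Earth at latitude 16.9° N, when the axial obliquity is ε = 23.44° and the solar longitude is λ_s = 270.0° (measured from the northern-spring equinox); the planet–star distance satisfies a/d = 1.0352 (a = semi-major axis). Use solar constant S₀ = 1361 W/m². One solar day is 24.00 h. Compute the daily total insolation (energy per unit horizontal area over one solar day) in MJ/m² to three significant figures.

28.2 MJ/m²

Solar declination: sin δ = sin ε · sin λ_s = sin 23.44° × sin 270.0° = -0.39779, so δ = -23.440°.
cos H₀ = −tan(+16.9°) tan(-23.440°) = 0.1317, H₀ = 1.4387 rad.
Bracket: H₀ sin φ sin δ + cos φ cos δ sin H₀ = 1.4387×0.29070×-0.39779 + 0.95681×0.91748×0.99129 = -0.166368 + 0.870208 = 0.703840.
Inverse-square distance factor (a/d)² = 1.0352² = 1.071639.
Q̄ = (S₀/π) × 1.071639 × [bracket] = (1361/π) × 1.071639 × 0.703840 = 326.76 W/m².
Daily total = Q̄ × 24.00 h × 3600 s/h = 326.76 × 24.00 × 3600 / 10⁶ = 28.23 MJ/m².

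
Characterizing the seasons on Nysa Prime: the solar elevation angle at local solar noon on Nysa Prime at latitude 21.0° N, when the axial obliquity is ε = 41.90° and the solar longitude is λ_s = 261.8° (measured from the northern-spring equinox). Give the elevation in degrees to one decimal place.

Solar declination: sin δ = sin ε · sin λ_s = sin 41.90° × sin 261.8° = -0.66100, so δ = -41.377°.
At local noon the hour angle is zero, so the zenith angle equals |φ − δ| = |+21.0° − (-41.377°)| = 62.377°.
Elevation = 90° − 62.377° = 27.6°.

27.6°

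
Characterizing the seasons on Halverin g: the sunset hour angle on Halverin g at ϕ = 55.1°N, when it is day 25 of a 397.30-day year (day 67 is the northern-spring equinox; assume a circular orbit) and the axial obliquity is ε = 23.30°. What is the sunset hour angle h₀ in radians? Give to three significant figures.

Solar longitude: L_s = 360° × (25 − 67)/397.30 = -38.057°, i.e. -38.057° + 360° = 321.943°.
sin δ = sin 23.30° × sin 321.943° = -0.24383, so δ = -14.113°.
cos h₀ = −tan ϕ · tan δ = −tan(+55.1°) × tan(-14.113°) = 0.3604, so h₀ = 1.2021 rad = 68.88°.

h₀ = 1.20 rad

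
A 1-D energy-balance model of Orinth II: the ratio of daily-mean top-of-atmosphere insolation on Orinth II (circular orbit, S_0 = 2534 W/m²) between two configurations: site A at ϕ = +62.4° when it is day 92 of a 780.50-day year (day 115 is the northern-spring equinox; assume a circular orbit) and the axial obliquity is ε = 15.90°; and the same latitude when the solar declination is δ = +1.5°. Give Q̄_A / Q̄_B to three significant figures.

Q̄_A / Q̄_B ≈ 0.789

— Configuration A (ϕ=+62.4°):
Solar longitude: L_s = 360° × (92 − 115)/780.50 = -10.609°, i.e. -10.609° + 360° = 349.391°.
sin δ = sin 15.90° × sin 349.391° = -0.05044, so δ = -2.891°.
cos h₀ = −tan(+62.4°) tan(-2.891°) = 0.0966, h₀ = 1.4740 rad.
Bracket: h₀ sin ϕ sin δ + cos ϕ cos δ sin h₀ = 1.4740×0.88620×-0.05044 + 0.46330×0.99873×0.99532 = -0.065888 + 0.460546 = 0.394658.
Q̄ = (S_0/π) × [bracket] = (2534/π) × 0.394658 = 318.33 W/m².
— Configuration B (ϕ=+62.4°):
cos h₀ = −tan(+62.4°) tan(+1.500°) = -0.0501, h₀ = 1.6209 rad.
Bracket: h₀ sin ϕ sin δ + cos ϕ cos δ sin h₀ = 1.6209×0.88620×0.02618 + 0.46330×0.99966×0.99874 = 0.037606 + 0.462559 = 0.500165.
Q̄ = (S_0/π) × [bracket] = (2534/π) × 0.500165 = 403.43 W/m².
Ratio Q̄_A / Q̄_B = 318.33 / 403.43 = 0.7891.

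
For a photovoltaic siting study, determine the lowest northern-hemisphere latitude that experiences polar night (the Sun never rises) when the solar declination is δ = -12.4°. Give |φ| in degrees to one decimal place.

Polar night requires cos H₀ = −tan φ tan δ ≥ 1, i.e. tan φ tan δ ≤ −1.
The boundary is |tan φ| · |tan δ| = 1, so |φ| = 90° − |δ| = 90° − 12.4° = 77.6° in the northern hemisphere.

|φ| = 77.6°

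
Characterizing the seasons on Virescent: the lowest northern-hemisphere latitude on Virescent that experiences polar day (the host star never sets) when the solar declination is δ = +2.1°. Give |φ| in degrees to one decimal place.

Polar day requires cos H₀ = −tan φ tan δ ≤ −1, i.e. tan φ tan δ ≥ 1.
The boundary is |tan φ| · |tan δ| = 1, so |φ| = 90° − |δ| = 90° − 2.1° = 87.9° in the northern hemisphere.

|φ| = 87.9°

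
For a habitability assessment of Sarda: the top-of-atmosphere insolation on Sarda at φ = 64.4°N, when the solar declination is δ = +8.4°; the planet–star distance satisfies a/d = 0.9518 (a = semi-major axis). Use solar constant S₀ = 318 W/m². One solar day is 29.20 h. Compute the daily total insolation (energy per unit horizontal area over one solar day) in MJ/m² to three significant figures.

cos H₀ = −tan(+64.4°) tan(+8.400°) = -0.3082, H₀ = 1.8841 rad.
Bracket: H₀ sin φ sin δ + cos φ cos δ sin H₀ = 1.8841×0.90183×0.14608 + 0.43209×0.98927×0.95132 = 0.248210 + 0.406645 = 0.654855.
Inverse-square distance factor (a/d)² = 0.9518² = 0.905923.
Q̄ = (S₀/π) × 0.905923 × [bracket] = (318/π) × 0.905923 × 0.654855 = 60.050 W/m².
Daily total = Q̄ × 29.20 h × 3600 s/h = 60.050 × 29.20 × 3600 / 10⁶ = 6.312 MJ/m².

6.31 MJ/m²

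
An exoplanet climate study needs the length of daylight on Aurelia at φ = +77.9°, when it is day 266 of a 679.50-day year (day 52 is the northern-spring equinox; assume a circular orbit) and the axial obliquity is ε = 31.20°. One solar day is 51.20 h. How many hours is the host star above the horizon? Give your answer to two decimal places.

51.20 h

Solar longitude: λ_s = 360° × (266 − 52)/679.50 = 113.377°.
sin δ = sin 31.20° × sin 113.377° = 0.47550, so δ = +28.392°.
Sunrise equation: cos H₀ = −tan φ · tan δ = -2.5213 ≤ −1, so the host star never sets (polar day) and H₀ = π.
Daylight = 2H₀/(2π) × 51.20 h = (3.1416/π) × 51.20 = 51.20 h.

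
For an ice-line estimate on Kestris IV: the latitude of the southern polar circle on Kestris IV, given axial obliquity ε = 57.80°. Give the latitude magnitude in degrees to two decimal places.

32.20°

The polar circle is the lowest latitude that experiences at least one full rotation of continuous darkness at the northern-summer solstice; it lies at |ϕ| = 90° − ε = 90° − 57.80° = 32.20°.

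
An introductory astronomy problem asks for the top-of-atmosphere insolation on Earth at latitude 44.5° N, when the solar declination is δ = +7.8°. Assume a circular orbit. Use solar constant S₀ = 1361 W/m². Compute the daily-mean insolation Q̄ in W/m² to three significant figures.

cos H₀ = −tan(+44.5°) tan(+7.800°) = -0.1346, H₀ = 1.7058 rad.
Bracket: H₀ sin φ sin δ + cos φ cos δ sin H₀ = 1.7058×0.70091×0.13572 + 0.71325×0.99075×0.99090 = 0.162268 + 0.700222 = 0.862490.
Q̄ = (S₀/π) × [bracket] = (1361/π) × 0.862490 = 373.6 W/m².

Q̄ ≈ 374 W/m²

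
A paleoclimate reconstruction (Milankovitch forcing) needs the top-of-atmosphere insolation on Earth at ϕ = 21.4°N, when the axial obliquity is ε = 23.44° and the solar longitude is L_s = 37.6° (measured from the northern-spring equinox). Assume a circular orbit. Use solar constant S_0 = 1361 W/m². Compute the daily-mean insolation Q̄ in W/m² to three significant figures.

Q̄ ≈ 453 W/m²

Solar declination: sin δ = sin ε · sin L_s = sin 23.44° × sin 37.6° = 0.24271, so δ = +14.046°.
cos h₀ = −tan(+21.4°) tan(+14.046°) = -0.0980, h₀ = 1.6690 rad.
Bracket: h₀ sin ϕ sin δ + cos ϕ cos δ sin h₀ = 1.6690×0.36488×0.24271 + 0.93106×0.97010×0.99518 = 0.147807 + 0.898868 = 1.046675.
Q̄ = (S_0/π) × [bracket] = (1361/π) × 1.046675 = 453.4 W/m².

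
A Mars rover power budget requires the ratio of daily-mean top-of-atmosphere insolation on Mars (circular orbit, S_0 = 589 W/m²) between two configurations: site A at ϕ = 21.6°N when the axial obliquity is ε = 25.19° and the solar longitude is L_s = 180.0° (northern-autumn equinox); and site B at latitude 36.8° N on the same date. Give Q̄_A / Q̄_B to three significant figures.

Q̄_A / Q̄_B ≈ 1.16

— Configuration A (ϕ=+21.6°):
Solar declination: sin δ = sin ε · sin L_s = sin 25.19° × sin 180.0° = 0.00000, so δ = +0.000°.
cos h₀ = −tan(+21.6°) tan(+0.000°) = -0.0000, h₀ = 1.5708 rad.
Bracket: h₀ sin ϕ sin δ + cos ϕ cos δ sin h₀ = 1.5708×0.36812×0.00000 + 0.92978×1.00000×1.00000 = 0.000000 + 0.929780 = 0.929780.
Q̄ = (S_0/π) × [bracket] = (589/π) × 0.929780 = 174.32 W/m².
— Configuration B (ϕ=+36.8°):
cos h₀ = −tan(+36.8°) tan(+0.000°) = -0.0000, h₀ = 1.5708 rad.
Bracket: h₀ sin ϕ sin δ + cos ϕ cos δ sin h₀ = 1.5708×0.59902×0.00000 + 0.80073×1.00000×1.00000 = 0.000000 + 0.800730 = 0.800730.
Q̄ = (S_0/π) × [bracket] = (589/π) × 0.800730 = 150.12 W/m².
Ratio Q̄_A / Q̄_B = 174.32 / 150.12 = 1.161.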